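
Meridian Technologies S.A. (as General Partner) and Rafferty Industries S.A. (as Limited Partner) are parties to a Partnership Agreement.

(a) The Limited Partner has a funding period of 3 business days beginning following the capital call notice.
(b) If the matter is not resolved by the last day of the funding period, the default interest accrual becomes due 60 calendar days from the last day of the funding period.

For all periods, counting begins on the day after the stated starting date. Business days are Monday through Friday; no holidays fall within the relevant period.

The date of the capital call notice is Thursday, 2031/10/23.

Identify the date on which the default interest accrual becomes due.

The last day of the funding period: 3 business days after Thursday, 2031/10/23, skipping weekends — Oct 24, Oct 27, Oct 28 — lands on Tuesday, 2031/10/28.
The date on which the default interest accrual becomes due: 2031/10/28 + 60 days = 2031/12/27.

2031/12/27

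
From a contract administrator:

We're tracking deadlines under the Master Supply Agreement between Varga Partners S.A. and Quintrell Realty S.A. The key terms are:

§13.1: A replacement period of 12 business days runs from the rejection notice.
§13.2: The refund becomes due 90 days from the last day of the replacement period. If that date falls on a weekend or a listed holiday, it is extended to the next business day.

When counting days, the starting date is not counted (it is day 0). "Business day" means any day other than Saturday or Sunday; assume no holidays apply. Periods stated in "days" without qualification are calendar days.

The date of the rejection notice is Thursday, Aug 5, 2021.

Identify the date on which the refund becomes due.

Nov 22, 2021

From Thursday, Aug 5, 2021, 12 business days (Aug 6, Aug 9, Aug 10, Aug 11, …, Aug 19, Aug 20, Aug 23, skipping weekends) brings us to Monday, Aug 23, 2021, which is the last day of the replacement period.
The date on which the refund becomes due: 90 calendar days after Aug 23, 2021 is Nov 21, 2021. That falls on a Sunday, so it rolls to the next business day, Monday, Nov 22, 2021.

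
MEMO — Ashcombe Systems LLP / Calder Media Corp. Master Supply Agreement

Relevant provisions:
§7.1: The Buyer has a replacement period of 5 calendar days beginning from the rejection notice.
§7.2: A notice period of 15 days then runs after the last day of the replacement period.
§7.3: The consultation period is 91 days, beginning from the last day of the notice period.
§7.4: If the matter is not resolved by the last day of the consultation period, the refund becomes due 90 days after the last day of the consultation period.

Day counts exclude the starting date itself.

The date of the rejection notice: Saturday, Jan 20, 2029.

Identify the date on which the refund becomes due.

Adding 5 calendar days to Jan 20, 2029 gives Jan 25, 2029, which is the last day of the replacement period.
The last day of the notice period: Jan 25, 2029 + 15 days = Feb 9, 2029.
The last day of the consultation period: 91 calendar days after Feb 9, 2029 is May 11, 2029.
The date on which the refund becomes due: 90 calendar days after May 11, 2029 is Aug 9, 2029.

Aug 9, 2029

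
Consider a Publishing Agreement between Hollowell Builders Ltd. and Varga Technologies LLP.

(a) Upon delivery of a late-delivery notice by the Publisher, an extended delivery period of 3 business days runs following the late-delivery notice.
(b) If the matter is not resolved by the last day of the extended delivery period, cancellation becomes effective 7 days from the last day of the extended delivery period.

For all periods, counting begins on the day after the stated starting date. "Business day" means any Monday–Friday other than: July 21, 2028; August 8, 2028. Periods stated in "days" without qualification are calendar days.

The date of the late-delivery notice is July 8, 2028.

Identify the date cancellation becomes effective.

July 19, 2028

From Saturday, July 8, 2028, 3 business days (Jul 10, Jul 11, Jul 12, skipping weekends) brings us to Wednesday, July 12, 2028, which is the last day of the extended delivery period.
The date cancellation becomes effective: July 12, 2028 + 7 days = July 19, 2028.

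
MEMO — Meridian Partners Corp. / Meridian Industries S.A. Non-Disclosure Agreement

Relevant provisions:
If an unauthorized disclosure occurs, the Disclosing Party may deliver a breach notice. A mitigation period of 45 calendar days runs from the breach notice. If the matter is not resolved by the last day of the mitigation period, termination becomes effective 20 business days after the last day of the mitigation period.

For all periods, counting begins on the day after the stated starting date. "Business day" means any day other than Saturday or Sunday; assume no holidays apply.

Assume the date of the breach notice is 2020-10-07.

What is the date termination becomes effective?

2020-12-18

The last day of the mitigation period: 45 calendar days after 2020-10-07 is 2020-11-21.
From Saturday, 2020-11-21, 20 business days (Nov 23, Nov 24, Nov 25, Nov 26, …, Dec 16, Dec 17, Dec 18, skipping weekends) brings us to Friday, 2020-12-18, which is the date termination becomes effective.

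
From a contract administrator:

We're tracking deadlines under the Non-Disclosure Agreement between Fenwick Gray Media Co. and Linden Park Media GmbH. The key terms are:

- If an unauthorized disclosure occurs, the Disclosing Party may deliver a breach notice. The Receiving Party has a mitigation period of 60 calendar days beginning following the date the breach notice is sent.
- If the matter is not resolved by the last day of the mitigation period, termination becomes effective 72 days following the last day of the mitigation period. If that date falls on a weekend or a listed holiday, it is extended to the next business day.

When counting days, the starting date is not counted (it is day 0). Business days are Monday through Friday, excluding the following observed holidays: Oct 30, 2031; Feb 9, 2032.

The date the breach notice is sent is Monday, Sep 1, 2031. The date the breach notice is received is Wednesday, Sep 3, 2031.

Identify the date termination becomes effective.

The last day of the mitigation period: Sep 1, 2031 + 60 days = Oct 31, 2031.
The date termination becomes effective: Oct 31, 2031 + 72 days = Jan 11, 2032. That falls on a Sunday, so it rolls to the next business day, Monday, Jan 12, 2032.

Jan 12, 2032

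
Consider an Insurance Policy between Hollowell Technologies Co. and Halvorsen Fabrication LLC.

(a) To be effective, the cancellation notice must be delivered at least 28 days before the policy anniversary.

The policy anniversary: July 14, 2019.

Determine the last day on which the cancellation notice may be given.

July 14, 2019 minus 28 days is June 16, 2019.

June 16, 2019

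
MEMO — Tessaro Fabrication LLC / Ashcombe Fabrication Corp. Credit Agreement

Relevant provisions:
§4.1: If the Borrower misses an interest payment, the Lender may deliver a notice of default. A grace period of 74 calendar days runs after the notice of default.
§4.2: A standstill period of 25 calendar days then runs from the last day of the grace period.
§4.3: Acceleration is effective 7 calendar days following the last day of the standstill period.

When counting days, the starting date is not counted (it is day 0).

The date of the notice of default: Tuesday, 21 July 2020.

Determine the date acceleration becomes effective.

4 November 2020

Adding 74 calendar days to 21 July 2020 gives 3 October 2020, which is the last day of the grace period.
Adding 25 calendar days to 3 October 2020 gives 28 October 2020, which is the last day of the standstill period.
Adding 7 calendar days to 28 October 2020 gives 4 November 2020, which is the date acceleration becomes effective.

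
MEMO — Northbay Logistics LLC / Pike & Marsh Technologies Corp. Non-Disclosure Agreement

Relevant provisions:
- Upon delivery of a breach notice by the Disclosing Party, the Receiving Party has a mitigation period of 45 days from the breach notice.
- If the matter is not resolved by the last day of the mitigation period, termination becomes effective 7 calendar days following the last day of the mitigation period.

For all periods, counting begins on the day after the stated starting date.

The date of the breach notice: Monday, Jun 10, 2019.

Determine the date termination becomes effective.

Aug 1, 2019

The last day of the mitigation period: 45 calendar days after Jun 10, 2019 is Jul 25, 2019.
The date termination becomes effective: Jul 25, 2019 + 7 days = Aug 1, 2019.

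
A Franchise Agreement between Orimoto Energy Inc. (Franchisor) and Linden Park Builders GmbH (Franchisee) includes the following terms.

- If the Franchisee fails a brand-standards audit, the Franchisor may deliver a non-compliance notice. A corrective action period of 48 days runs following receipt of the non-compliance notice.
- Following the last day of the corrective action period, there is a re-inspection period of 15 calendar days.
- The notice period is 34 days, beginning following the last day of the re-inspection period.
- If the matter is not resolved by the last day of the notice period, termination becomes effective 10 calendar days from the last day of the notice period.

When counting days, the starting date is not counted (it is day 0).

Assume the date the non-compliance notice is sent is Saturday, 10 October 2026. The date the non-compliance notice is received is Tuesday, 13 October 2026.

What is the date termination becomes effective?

The last day of the corrective action period: 48 calendar days after 13 October 2026 is 30 November 2026.
The last day of the re-inspection period: 30 November 2026 + 15 days = 15 December 2026.
The last day of the notice period: 34 calendar days after 15 December 2026 is 18 January 2027.
The date termination becomes effective: 18 January 2027 + 10 days = 28 January 2027.

28 January 2027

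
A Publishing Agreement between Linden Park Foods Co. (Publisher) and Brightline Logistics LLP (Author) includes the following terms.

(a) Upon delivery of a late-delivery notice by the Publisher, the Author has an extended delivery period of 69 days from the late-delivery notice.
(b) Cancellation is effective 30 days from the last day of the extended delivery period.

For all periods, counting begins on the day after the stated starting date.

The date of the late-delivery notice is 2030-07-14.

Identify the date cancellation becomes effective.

2030-10-21

The last day of the extended delivery period: 69 calendar days after 2030-07-14 is 2030-09-21.
Adding 30 calendar days to 2030-09-21 gives 2030-10-21, which is the date cancellation becomes effective.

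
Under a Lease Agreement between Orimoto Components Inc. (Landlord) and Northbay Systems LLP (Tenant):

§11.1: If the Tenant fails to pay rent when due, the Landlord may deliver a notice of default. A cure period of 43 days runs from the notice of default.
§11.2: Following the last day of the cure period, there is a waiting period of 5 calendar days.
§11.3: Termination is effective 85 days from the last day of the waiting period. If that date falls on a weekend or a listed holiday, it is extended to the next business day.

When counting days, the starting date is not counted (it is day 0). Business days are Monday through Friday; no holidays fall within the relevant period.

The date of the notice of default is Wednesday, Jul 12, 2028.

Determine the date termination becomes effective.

The last day of the cure period: Jul 12, 2028 + 43 days = Aug 24, 2028.
The last day of the waiting period: 5 calendar days after Aug 24, 2028 is Aug 29, 2028.
The date termination becomes effective: Aug 29, 2028 + 85 days = Nov 22, 2028. Nov 22, 2028 is a Wednesday, so no roll-forward applies.

Nov 22, 2028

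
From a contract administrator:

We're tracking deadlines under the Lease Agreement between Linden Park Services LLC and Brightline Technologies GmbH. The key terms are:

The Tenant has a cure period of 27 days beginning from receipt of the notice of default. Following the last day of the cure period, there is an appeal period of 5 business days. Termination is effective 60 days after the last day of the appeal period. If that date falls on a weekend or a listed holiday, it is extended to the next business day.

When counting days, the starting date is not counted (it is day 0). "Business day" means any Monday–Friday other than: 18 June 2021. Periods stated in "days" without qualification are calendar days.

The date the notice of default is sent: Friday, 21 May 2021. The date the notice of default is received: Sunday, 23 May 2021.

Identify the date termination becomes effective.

24 August 2021

The last day of the cure period: 23 May 2021 + 27 days = 19 June 2021.
The last day of the appeal period: 5 business days after Saturday, 19 June 2021, skipping weekends — Jun 21, Jun 22, Jun 23, Jun 24, Jun 25 — lands on Friday, 25 June 2021.
Adding 60 calendar days to 25 June 2021 gives 24 August 2021, which is the date termination becomes effective. 24 August 2021 is a Tuesday and is not a listed holiday, so no roll-forward applies.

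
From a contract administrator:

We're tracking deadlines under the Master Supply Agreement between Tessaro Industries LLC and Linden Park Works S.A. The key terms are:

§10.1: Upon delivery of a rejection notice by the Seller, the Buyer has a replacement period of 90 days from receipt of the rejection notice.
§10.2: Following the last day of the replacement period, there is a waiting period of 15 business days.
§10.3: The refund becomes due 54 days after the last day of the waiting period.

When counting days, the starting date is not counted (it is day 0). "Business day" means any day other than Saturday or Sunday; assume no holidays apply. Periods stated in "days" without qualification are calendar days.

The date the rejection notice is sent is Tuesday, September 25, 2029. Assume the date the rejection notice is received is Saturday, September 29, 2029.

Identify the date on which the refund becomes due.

March 13, 2030

Adding 90 calendar days to September 29, 2029 gives December 28, 2029, which is the last day of the replacement period.
The last day of the waiting period: 15 business days after Friday, December 28, 2029, skipping weekends — Dec 31, Jan 1, Jan 2, Jan 3, …, Jan 16, Jan 17, Jan 18 — lands on Friday, January 18, 2030.
The date on which the refund becomes due: 54 calendar days after January 18, 2030 is March 13, 2030.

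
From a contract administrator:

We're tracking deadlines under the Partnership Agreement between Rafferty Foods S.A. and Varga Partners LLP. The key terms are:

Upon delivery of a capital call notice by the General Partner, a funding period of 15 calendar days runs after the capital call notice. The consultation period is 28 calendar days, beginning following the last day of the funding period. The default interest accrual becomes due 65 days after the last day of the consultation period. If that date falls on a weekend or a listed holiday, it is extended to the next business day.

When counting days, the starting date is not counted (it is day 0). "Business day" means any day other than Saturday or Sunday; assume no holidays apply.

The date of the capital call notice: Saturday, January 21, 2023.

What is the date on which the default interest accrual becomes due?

Adding 15 calendar days to January 21, 2023 gives February 5, 2023, which is the last day of the funding period.
The last day of the consultation period: 28 calendar days after February 5, 2023 is March 5, 2023.
Adding 65 calendar days to March 5, 2023 gives May 9, 2023, which is the date on which the default interest accrual becomes due. May 9, 2023 is a Tuesday, so no roll-forward applies.

May 9, 2023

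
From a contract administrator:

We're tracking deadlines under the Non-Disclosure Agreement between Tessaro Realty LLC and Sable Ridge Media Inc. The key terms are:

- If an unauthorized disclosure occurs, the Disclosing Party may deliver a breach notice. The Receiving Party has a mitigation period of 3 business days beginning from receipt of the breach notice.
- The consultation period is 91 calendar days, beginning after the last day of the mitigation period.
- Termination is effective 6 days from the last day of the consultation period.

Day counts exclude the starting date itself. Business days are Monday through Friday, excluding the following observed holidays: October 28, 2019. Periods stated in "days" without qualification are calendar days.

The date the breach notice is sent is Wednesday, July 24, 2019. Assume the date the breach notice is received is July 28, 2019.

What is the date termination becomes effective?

November 5, 2019

From Sunday, July 28, 2019, 3 business days (Jul 29, Jul 30, Jul 31, skipping weekends) brings us to Wednesday, July 31, 2019, which is the last day of the mitigation period.
The last day of the consultation period: 91 calendar days after July 31, 2019 is October 30, 2019.
Adding 6 calendar days to October 30, 2019 gives November 5, 2019, which is the date termination becomes effective.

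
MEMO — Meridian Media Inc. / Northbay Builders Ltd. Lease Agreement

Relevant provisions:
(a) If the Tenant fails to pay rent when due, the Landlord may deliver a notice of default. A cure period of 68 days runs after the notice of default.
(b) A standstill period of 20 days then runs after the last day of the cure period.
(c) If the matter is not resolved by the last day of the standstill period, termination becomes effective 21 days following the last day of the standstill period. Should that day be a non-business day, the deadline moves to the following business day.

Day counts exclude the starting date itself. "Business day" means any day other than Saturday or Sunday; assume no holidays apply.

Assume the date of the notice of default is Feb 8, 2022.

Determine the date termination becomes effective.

Adding 68 calendar days to Feb 8, 2022 gives Apr 17, 2022, which is the last day of the cure period.
Adding 20 calendar days to Apr 17, 2022 gives May 7, 2022, which is the last day of the standstill period.
Adding 21 calendar days to May 7, 2022 gives May 28, 2022, which is the date termination becomes effective. That falls on a Saturday, so it rolls to the next business day, Monday, May 30, 2022.

May 30, 2022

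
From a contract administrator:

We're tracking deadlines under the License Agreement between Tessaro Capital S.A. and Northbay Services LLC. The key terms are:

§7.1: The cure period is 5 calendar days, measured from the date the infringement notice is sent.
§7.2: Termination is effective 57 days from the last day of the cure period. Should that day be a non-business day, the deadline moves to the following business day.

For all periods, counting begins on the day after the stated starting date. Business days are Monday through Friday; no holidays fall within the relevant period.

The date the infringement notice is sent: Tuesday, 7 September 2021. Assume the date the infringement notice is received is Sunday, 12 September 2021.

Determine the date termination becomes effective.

8 November 2021

Adding 5 calendar days to 7 September 2021 gives 12 September 2021, which is the last day of the cure period.
The date termination becomes effective: 57 calendar days after 12 September 2021 is 8 November 2021. 8 November 2021 is a Monday, so no roll-forward applies.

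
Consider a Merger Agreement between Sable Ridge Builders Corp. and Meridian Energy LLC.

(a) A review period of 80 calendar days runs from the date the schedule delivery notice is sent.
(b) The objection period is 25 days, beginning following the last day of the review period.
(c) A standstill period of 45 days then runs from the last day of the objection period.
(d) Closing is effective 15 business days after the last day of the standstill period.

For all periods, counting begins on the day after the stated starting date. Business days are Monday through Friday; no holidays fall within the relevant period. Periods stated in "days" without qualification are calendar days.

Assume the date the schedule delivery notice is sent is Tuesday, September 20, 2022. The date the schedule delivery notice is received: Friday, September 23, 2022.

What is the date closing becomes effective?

The last day of the review period: 80 calendar days after September 20, 2022 is December 9, 2022.
The last day of the objection period: 25 calendar days after December 9, 2022 is January 3, 2023.
The last day of the standstill period: January 3, 2023 + 45 days = February 17, 2023.
The date closing becomes effective: 15 business days after Friday, February 17, 2023, skipping weekends — Feb 20, Feb 21, Feb 22, Feb 23, …, Mar 8, Mar 9, Mar 10 — lands on Friday, March 10, 2023.

March 10, 2023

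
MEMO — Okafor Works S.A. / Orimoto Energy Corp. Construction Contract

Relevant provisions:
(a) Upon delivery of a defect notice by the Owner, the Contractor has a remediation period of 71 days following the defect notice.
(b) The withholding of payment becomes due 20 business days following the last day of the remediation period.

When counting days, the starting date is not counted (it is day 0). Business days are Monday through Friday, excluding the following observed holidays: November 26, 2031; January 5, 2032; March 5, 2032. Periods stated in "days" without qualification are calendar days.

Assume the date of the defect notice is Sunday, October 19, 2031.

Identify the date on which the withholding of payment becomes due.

January 27, 2032

Adding 71 calendar days to October 19, 2031 gives December 29, 2031, which is the last day of the remediation period.
The date on which the withholding of payment becomes due: 20 business days after Monday, December 29, 2031, skipping weekends and the listed holiday on Jan 5 — Dec 30, Dec 31, Jan 1, Jan 2, …, Jan 23, Jan 26, Jan 27 — lands on Tuesday, January 27, 2032.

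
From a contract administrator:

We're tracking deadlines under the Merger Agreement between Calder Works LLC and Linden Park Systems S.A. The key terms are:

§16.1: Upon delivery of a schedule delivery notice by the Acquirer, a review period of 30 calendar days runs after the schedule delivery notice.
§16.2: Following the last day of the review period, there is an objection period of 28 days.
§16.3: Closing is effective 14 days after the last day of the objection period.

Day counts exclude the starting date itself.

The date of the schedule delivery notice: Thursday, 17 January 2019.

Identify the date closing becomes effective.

Adding 30 calendar days to 17 January 2019 gives 16 February 2019, which is the last day of the review period.
Adding 28 calendar days to 16 February 2019 gives 16 March 2019, which is the last day of the objection period.
Adding 14 calendar days to 16 March 2019 gives 30 March 2019, which is the date closing becomes effective.

30 March 2019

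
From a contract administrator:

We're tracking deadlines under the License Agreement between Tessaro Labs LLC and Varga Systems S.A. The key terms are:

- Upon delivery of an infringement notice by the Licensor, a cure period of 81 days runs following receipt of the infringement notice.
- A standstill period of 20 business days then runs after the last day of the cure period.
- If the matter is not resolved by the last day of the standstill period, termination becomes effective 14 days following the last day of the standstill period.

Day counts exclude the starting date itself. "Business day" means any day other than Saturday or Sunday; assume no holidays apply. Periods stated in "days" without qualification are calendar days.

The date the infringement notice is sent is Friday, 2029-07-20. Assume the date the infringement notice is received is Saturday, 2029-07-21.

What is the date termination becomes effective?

Adding 81 calendar days to 2029-07-21 gives 2029-10-10, which is the last day of the cure period.
From Wednesday, 2029-10-10, 20 business days (Oct 11, Oct 12, Oct 15, Oct 16, …, Nov 5, Nov 6, Nov 7, skipping weekends) brings us to Wednesday, 2029-11-07, which is the last day of the standstill period.
Adding 14 calendar days to 2029-11-07 gives 2029-11-21, which is the date termination becomes effective.

2029-11-21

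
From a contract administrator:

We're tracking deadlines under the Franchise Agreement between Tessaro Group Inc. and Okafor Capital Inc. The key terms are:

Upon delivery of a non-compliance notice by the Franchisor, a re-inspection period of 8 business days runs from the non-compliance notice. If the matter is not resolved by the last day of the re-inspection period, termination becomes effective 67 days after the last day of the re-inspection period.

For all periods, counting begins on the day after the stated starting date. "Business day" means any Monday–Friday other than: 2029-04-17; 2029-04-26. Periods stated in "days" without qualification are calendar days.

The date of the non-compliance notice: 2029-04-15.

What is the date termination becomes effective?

2029-07-03

The last day of the re-inspection period: counting 8 business days from Sunday, 2029-04-15 (Apr 16, Apr 18, Apr 19, Apr 20, Apr 23, Apr 24, Apr 25, Apr 27, skipping weekends and the listed holidays on Apr 17, Apr 26) reaches Friday, 2029-04-27.
The date termination becomes effective: 2029-04-27 + 67 days = 2029-07-03.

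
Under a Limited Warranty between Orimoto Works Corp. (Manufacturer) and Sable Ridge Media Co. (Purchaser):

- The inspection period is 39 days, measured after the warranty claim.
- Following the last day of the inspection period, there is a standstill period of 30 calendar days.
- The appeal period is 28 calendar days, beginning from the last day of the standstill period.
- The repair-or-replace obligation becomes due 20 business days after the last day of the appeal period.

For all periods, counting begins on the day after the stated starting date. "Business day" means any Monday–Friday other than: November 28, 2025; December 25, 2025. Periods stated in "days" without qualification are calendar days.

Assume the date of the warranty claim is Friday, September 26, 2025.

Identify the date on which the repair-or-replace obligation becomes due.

January 29, 2026

Adding 39 calendar days to September 26, 2025 gives November 4, 2025, which is the last day of the inspection period.
The last day of the standstill period: 30 calendar days after November 4, 2025 is December 4, 2025.
Adding 28 calendar days to December 4, 2025 gives January 1, 2026, which is the last day of the appeal period.
The date on which the repair-or-replace obligation becomes due: counting 20 business days from Thursday, January 1, 2026 (Jan 2, Jan 5, Jan 6, Jan 7, …, Jan 27, Jan 28, Jan 29, skipping weekends) reaches Thursday, January 29, 2026.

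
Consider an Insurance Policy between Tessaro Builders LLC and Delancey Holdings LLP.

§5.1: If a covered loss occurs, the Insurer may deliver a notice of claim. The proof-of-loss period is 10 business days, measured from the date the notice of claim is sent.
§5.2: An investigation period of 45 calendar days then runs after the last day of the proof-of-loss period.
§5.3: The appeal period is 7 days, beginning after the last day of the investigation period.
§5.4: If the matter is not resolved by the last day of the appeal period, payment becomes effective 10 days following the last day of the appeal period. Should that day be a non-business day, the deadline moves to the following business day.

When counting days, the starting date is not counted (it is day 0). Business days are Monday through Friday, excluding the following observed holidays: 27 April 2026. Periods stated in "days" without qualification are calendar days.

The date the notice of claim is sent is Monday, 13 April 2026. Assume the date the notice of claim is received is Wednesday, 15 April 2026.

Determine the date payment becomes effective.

The last day of the proof-of-loss period: counting 10 business days from Monday, 13 April 2026 (Apr 14, Apr 15, Apr 16, Apr 17, Apr 20, Apr 21, Apr 22, Apr 23, Apr 24, Apr 28, skipping weekends and the listed holiday on Apr 27) reaches Tuesday, 28 April 2026.
Adding 45 calendar days to 28 April 2026 gives 12 June 2026, which is the last day of the investigation period.
The last day of the appeal period: 12 June 2026 + 7 days = 19 June 2026.
Adding 10 calendar days to 19 June 2026 gives 29 June 2026, which is the date payment becomes effective. 29 June 2026 is a Monday and is not a listed holiday, so no roll-forward applies.

29 June 2026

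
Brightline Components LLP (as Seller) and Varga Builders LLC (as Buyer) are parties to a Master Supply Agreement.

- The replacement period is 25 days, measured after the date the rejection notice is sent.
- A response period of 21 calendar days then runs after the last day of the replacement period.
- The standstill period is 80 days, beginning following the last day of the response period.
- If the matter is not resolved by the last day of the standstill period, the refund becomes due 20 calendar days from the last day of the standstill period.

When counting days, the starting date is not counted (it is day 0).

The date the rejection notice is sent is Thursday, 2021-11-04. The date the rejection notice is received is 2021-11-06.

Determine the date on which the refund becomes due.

2022-03-30

The last day of the replacement period: 2021-11-04 + 25 days = 2021-11-29.
The last day of the response period: 21 calendar days after 2021-11-29 is 2021-12-20.
The last day of the standstill period: 2021-12-20 + 80 days = 2022-03-10.
The date on which the refund becomes due: 2022-03-10 + 20 days = 2022-03-30.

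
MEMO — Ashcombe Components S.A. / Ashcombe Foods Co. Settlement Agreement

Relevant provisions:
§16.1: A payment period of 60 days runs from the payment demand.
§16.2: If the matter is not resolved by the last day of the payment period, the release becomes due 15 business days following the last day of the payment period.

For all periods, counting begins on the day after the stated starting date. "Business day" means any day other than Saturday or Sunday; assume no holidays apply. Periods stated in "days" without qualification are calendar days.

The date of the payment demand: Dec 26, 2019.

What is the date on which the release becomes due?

Mar 16, 2020

The last day of the payment period: Dec 26, 2019 + 60 days = Feb 24, 2020.
From Monday, Feb 24, 2020, 15 business days (Feb 25, Feb 26, Feb 27, Feb 28, …, Mar 12, Mar 13, Mar 16, skipping weekends) brings us to Monday, Mar 16, 2020, which is the date on which the release becomes due.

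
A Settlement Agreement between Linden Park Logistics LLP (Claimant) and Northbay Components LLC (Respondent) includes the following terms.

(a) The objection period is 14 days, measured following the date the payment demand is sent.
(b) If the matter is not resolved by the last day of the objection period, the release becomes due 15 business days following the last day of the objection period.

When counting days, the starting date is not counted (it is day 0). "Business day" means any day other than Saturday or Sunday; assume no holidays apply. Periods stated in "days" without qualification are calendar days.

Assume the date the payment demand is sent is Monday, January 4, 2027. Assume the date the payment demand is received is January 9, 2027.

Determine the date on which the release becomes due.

The last day of the objection period: 14 calendar days after January 4, 2027 is January 18, 2027.
From Monday, January 18, 2027, 15 business days (Jan 19, Jan 20, Jan 21, Jan 22, …, Feb 4, Feb 5, Feb 8, skipping weekends) brings us to Monday, February 8, 2027, which is the date on which the release becomes due.

February 8, 2027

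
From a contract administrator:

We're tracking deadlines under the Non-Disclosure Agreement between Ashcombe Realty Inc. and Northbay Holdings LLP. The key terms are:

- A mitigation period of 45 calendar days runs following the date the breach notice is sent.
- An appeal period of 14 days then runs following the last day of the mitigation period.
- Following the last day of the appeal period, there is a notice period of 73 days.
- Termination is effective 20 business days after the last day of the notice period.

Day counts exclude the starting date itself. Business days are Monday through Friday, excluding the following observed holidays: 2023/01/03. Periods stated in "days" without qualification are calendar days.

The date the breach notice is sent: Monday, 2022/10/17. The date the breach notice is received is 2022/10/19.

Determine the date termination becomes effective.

2023/03/24

Adding 45 calendar days to 2022/10/17 gives 2022/12/01, which is the last day of the mitigation period.
The last day of the appeal period: 14 calendar days after 2022/12/01 is 2022/12/15.
The last day of the notice period: 2022/12/15 + 73 days = 2023/02/26.
The date termination becomes effective: 20 business days after Sunday, 2023/02/26, skipping weekends — Feb 27, Feb 28, Mar 1, Mar 2, …, Mar 22, Mar 23, Mar 24 — lands on Friday, 2023/03/24.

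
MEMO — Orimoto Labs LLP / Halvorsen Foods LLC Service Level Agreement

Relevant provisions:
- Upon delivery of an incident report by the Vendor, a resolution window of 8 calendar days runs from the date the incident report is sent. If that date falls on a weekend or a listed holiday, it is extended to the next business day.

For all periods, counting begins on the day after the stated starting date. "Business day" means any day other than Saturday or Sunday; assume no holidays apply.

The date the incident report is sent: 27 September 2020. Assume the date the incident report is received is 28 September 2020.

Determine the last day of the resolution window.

5 October 2020

The last day of the resolution window: 27 September 2020 + 8 days = 5 October 2020. 5 October 2020 is a Monday, so no roll-forward applies.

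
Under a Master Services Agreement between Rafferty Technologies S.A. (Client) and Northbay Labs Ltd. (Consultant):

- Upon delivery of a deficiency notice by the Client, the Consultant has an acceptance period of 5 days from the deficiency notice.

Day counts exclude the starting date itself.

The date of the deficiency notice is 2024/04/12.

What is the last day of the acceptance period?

2024/04/17

Adding 5 calendar days to 2024/04/12 gives 2024/04/17, which is the last day of the acceptance period.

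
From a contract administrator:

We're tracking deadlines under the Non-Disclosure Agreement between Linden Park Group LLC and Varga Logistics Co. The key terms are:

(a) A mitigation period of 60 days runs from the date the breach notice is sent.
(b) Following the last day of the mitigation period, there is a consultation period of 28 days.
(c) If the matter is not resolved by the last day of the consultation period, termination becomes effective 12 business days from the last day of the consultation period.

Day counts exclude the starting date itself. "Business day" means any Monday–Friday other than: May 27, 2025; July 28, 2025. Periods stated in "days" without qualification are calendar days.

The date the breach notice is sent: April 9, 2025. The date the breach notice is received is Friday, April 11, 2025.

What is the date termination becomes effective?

The last day of the mitigation period: April 9, 2025 + 60 days = June 8, 2025.
The last day of the consultation period: 28 calendar days after June 8, 2025 is July 6, 2025.
From Sunday, July 6, 2025, 12 business days (Jul 7, Jul 8, Jul 9, Jul 10, …, Jul 18, Jul 21, Jul 22, skipping weekends) brings us to Tuesday, July 22, 2025, which is the date termination becomes effective.

July 22, 2025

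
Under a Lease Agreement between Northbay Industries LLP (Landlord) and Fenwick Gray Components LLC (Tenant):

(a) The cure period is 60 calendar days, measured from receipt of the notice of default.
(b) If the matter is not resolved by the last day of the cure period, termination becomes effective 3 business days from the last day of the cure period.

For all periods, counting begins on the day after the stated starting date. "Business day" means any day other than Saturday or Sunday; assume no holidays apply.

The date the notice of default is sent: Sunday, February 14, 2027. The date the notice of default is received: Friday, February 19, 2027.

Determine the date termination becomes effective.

April 23, 2027

Adding 60 calendar days to February 19, 2027 gives April 20, 2027, which is the last day of the cure period.
The date termination becomes effective: counting 3 business days from Tuesday, April 20, 2027 (Apr 21, Apr 22, Apr 23, skipping weekends) reaches Friday, April 23, 2027.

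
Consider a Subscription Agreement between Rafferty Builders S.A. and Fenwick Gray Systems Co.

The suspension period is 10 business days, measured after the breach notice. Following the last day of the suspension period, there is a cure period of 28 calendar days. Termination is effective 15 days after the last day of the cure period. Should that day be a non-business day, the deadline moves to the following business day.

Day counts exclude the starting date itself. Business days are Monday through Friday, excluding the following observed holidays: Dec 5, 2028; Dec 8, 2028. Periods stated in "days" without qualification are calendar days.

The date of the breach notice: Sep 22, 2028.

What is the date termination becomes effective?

The last day of the suspension period: 10 business days after Friday, Sep 22, 2028, skipping weekends — Sep 25, Sep 26, Sep 27, Sep 28, Sep 29, Oct 2, Oct 3, Oct 4, Oct 5, Oct 6 — lands on Friday, Oct 6, 2028.
The last day of the cure period: 28 calendar days after Oct 6, 2028 is Nov 3, 2028.
The date termination becomes effective: Nov 3, 2028 + 15 days = Nov 18, 2028. That falls on a Saturday, so it rolls to the next business day, Monday, Nov 20, 2028.

Nov 20, 2028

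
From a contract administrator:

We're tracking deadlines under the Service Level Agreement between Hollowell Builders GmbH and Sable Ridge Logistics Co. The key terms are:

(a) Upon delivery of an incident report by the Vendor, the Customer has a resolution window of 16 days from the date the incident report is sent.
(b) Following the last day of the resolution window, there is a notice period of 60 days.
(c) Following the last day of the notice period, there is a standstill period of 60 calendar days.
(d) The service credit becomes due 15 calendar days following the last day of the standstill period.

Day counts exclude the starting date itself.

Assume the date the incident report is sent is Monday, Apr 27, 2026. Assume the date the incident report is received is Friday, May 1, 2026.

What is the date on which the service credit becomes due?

Sep 25, 2026

The last day of the resolution window: 16 calendar days after Apr 27, 2026 is May 13, 2026.
The last day of the notice period: May 13, 2026 + 60 days = Jul 12, 2026.
The last day of the standstill period: 60 calendar days after Jul 12, 2026 is Sep 10, 2026.
The date on which the service credit becomes due: 15 calendar days after Sep 10, 2026 is Sep 25, 2026.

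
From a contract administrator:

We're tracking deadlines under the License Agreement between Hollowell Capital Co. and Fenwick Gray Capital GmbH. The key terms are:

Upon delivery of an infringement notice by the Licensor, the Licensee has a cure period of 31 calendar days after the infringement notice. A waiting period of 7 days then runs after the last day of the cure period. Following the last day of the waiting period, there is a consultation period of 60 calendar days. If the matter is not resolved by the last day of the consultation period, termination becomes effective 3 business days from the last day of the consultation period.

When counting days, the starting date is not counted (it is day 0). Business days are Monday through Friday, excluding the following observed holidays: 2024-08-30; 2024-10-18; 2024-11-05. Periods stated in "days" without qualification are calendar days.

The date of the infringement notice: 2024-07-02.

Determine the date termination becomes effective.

2024-10-11

The last day of the cure period: 2024-07-02 + 31 days = 2024-08-02.
The last day of the waiting period: 2024-08-02 + 7 days = 2024-08-09.
Adding 60 calendar days to 2024-08-09 gives 2024-10-08, which is the last day of the consultation period.
The date termination becomes effective: 3 business days after Tuesday, 2024-10-08, skipping weekends — Oct 9, Oct 10, Oct 11 — lands on Friday, 2024-10-11.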